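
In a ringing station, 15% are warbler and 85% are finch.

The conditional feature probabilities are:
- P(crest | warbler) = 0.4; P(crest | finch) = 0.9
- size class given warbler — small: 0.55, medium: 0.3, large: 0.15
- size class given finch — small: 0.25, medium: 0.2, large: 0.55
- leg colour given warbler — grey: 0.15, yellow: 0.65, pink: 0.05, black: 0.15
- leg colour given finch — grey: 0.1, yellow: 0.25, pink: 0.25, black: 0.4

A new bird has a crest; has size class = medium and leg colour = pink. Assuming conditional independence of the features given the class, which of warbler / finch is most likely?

finch

warbler: 0.15 × 0.4 × 0.3 × 0.05 = 0.0009
finch: 0.85 × 0.9 × 0.2 × 0.25 = 0.03825
Highest score → finch.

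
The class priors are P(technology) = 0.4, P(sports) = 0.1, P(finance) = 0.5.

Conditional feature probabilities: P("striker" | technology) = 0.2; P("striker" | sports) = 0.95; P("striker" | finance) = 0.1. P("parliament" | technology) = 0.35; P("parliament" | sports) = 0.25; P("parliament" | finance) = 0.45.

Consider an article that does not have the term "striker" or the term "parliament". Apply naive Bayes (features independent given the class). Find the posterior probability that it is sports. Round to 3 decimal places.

0.008

technology: 0.4 × (1−0.2) × (1−0.35) = 0.208
sports: 0.1 × (1−0.95) × (1−0.25) = 0.00375
finance: 0.5 × (1−0.1) × (1−0.45) = 0.2475
P(sports | x) = 0.00375 / 0.45925 ≈ 0.008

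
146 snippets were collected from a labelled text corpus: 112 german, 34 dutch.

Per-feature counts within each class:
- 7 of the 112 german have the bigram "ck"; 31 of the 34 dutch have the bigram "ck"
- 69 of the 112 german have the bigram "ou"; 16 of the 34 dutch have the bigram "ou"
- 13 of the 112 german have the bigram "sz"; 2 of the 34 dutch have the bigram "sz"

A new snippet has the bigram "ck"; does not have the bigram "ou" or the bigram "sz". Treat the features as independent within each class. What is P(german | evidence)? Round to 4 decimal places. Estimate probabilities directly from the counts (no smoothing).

0.1333

german: (112/146) × (7/112) × (43/112) × (99/112) ≈ 0.0162709
dutch: (34/146) × (31/34) × (18/34) × (32/34) ≈ 0.105797
P(german | x) = 0.0162709 / 0.1220679 ≈ 0.1333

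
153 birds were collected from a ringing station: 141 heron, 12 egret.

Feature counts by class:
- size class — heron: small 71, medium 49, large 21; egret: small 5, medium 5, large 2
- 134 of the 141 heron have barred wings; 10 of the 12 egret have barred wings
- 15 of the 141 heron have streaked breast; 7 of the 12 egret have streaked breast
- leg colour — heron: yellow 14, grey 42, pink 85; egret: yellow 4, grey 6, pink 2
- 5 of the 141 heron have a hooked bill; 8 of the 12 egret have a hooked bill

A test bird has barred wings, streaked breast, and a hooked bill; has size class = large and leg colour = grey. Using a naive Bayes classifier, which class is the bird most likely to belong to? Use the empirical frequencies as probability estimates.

heron: (141/153) × (21/141) × (134/141) × (15/141) × (42/141) × (5/141) ≈ 0.000146577
egret: (12/153) × (2/12) × (10/12) × (7/12) × (6/12) × (8/12) ≈ 0.00211813
Highest score → egret.

egret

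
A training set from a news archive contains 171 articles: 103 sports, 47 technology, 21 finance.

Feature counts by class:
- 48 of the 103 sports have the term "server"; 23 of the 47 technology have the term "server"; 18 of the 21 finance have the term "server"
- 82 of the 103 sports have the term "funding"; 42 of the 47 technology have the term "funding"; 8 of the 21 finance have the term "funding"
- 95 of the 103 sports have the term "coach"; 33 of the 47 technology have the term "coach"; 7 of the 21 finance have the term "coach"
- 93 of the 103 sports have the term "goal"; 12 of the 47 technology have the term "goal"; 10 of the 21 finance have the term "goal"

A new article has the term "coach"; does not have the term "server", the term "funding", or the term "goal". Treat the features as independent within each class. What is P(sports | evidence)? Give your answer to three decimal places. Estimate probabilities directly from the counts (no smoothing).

0.377

sports: (103/171) × (55/103) × (21/103) × (95/103) × (10/103) ≈ 0.00587216
technology: (47/171) × (24/47) × (5/47) × (33/47) × (35/47) ≈ 0.00780681
finance: (21/171) × (3/21) × (13/21) × (7/21) × (11/21) ≈ 0.00189628
P(sports | x) = 0.00587216 / 0.01557525 ≈ 0.377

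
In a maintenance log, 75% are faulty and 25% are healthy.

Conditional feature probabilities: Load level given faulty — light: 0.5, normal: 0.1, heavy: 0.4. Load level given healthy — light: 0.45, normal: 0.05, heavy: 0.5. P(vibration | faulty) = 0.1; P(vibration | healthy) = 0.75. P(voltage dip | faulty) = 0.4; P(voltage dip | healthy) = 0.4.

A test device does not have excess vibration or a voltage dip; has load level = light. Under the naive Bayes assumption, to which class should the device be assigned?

faulty: 0.75 × 0.5 × (1−0.1) × (1−0.4) = 0.2025
healthy: 0.25 × 0.45 × (1−0.75) × (1−0.4) = 0.016875
Highest score → faulty.

faulty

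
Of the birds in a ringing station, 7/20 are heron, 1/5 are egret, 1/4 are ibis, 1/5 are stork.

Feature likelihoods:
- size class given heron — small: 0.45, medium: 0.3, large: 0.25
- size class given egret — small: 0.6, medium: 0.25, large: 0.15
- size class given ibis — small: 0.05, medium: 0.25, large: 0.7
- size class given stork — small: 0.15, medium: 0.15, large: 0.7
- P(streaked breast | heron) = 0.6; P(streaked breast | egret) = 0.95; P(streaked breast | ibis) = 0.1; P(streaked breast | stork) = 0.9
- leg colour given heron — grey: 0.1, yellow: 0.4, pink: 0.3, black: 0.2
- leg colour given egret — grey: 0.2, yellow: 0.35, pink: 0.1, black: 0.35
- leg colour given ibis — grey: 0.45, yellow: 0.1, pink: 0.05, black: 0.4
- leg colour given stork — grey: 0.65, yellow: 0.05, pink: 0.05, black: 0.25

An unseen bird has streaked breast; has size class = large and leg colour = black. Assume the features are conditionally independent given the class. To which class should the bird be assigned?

stork

heron: 0.35 × 0.25 × 0.6 × 0.2 = 0.0105
egret: 0.2 × 0.15 × 0.95 × 0.35 = 0.009975
ibis: 0.25 × 0.7 × 0.1 × 0.4 = 0.007
stork: 0.2 × 0.7 × 0.9 × 0.25 = 0.0315
Highest score → stork.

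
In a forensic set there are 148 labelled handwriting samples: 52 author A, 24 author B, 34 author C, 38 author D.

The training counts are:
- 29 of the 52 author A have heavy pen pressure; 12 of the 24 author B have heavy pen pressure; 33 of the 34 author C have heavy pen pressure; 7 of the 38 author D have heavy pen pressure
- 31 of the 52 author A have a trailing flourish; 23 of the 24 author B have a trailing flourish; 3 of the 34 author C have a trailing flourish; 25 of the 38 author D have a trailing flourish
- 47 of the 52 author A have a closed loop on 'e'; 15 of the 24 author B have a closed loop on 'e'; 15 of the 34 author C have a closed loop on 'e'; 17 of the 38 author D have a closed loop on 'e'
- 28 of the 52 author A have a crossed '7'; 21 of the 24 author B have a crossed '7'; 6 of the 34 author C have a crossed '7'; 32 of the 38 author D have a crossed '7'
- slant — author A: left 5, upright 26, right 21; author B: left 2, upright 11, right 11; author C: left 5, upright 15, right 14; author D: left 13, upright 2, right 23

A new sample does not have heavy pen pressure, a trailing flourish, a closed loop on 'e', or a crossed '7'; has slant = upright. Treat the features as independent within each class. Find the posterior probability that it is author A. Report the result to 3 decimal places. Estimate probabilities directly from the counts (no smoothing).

author A: (52/148) × (23/52) × (21/52) × (5/52) × (24/52) × (26/52) ≈ 0.0013926
author B: (24/148) × (12/24) × (1/24) × (9/24) × (3/24) × (11/24) ≈ 0.0000725823
author C: (34/148) × (1/34) × (31/34) × (19/34) × (28/34) × (15/34) ≈ 0.0012508
author D: (38/148) × (31/38) × (13/38) × (21/38) × (6/38) × (2/38) ≈ 0.000329086
P(author A | x) = 0.0013926 / 0.0030450683 ≈ 0.457

0.457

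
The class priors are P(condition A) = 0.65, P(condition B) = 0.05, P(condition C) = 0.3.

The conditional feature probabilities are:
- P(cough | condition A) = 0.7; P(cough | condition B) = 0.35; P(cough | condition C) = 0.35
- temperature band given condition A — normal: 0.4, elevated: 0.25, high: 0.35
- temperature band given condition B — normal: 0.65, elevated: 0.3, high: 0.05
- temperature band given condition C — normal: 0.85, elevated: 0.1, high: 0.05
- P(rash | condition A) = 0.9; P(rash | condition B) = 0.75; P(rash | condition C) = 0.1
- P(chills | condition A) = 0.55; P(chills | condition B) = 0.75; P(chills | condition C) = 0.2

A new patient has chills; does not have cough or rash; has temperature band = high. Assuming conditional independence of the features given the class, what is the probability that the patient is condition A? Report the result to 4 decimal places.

condition A: 0.65 × (1−0.7) × 0.35 × (1−0.9) × 0.55 = 0.00375375
condition B: 0.05 × (1−0.35) × 0.05 × (1−0.75) × 0.75 = 0.0003046875
condition C: 0.3 × (1−0.35) × 0.05 × (1−0.1) × 0.2 = 0.001755
P(condition A | x) = 0.00375375 / 0.0058134375 ≈ 0.6457

0.6457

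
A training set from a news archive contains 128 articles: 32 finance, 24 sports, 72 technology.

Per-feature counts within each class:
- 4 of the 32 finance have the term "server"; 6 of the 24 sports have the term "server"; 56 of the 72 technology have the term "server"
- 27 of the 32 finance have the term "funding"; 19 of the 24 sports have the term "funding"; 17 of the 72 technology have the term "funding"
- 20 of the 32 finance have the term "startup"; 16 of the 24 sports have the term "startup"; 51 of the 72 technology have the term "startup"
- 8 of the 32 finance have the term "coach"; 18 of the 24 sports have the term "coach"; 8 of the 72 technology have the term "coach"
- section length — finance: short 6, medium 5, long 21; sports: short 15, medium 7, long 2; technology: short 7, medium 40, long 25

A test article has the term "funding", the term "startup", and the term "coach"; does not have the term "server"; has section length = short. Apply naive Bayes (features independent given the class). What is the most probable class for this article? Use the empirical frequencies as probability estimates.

sports

finance: (32/128) × (28/32) × (27/32) × (20/32) × (8/32) × (6/32) = 0.0054073333740234375
sports: (24/128) × (18/24) × (19/24) × (16/24) × (18/24) × (15/24) = 0.0347900390625
technology: (72/128) × (16/72) × (17/72) × (51/72) × (8/72) × (7/72) ≈ 0.000225833
Highest score → sports.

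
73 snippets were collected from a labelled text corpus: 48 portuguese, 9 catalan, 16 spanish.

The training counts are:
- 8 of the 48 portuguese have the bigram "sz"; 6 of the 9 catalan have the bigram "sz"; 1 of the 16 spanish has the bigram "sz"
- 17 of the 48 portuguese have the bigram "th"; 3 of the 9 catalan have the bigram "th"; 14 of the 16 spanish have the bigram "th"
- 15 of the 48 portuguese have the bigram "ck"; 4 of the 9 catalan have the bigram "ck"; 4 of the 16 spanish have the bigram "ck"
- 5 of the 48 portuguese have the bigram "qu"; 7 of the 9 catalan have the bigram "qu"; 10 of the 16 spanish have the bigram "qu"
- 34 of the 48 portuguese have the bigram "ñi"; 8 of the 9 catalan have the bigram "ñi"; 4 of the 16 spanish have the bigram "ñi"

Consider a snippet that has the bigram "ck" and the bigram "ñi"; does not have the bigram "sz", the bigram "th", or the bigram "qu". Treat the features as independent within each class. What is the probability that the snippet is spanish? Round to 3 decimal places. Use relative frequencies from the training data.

0.008

portuguese: (48/73) × (40/48) × (31/48) × (15/48) × (43/48) × (34/48) ≈ 0.0701734
catalan: (9/73) × (3/9) × (6/9) × (4/9) × (2/9) × (8/9) ≈ 0.00240525
spanish: (16/73) × (15/16) × (2/16) × (4/16) × (6/16) × (4/16) ≈ 0.000601991
P(spanish | x) = 0.000601991 / 0.073180641 ≈ 0.008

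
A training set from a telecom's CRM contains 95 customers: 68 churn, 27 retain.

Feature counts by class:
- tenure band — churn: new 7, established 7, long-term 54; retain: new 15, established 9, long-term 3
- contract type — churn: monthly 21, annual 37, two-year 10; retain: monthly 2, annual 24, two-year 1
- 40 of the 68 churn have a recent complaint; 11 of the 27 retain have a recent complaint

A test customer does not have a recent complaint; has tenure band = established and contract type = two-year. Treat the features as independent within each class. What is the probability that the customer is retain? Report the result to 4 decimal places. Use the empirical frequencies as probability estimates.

0.3179

churn: (68/95) × (7/68) × (10/68) × (28/68) ≈ 0.00446185
retain: (27/95) × (9/27) × (1/27) × (16/27) ≈ 0.00207927
P(retain | x) = 0.00207927 / 0.00654112 ≈ 0.3179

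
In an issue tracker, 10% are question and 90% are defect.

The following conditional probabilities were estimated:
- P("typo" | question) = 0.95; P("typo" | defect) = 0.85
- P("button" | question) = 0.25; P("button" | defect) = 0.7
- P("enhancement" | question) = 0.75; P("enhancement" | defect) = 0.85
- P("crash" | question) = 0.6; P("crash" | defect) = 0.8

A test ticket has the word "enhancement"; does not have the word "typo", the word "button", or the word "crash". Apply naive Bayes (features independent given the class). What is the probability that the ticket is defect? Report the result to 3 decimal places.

question: 0.1 × (1−0.95) × (1−0.25) × 0.75 × (1−0.6) = 0.001125
defect: 0.9 × (1−0.85) × (1−0.7) × 0.85 × (1−0.8) = 0.006885
P(defect | x) = 0.006885 / 0.00801 ≈ 0.860

0.860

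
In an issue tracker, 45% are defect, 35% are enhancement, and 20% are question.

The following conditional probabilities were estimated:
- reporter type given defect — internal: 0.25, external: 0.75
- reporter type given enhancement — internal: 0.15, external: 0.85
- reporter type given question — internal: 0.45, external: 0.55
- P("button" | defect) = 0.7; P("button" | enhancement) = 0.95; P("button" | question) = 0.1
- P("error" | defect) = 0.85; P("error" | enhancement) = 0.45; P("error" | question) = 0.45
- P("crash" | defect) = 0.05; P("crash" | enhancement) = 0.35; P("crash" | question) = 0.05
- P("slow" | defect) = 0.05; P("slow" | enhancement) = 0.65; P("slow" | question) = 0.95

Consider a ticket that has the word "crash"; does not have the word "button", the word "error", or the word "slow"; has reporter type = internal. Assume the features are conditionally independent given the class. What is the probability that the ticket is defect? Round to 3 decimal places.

defect: 0.45 × 0.25 × (1−0.7) × (1−0.85) × 0.05 × (1−0.05) = 0.00024046875
enhancement: 0.35 × 0.15 × (1−0.95) × (1−0.45) × 0.35 × (1−0.65) = 0.000176859375
question: 0.2 × 0.45 × (1−0.1) × (1−0.45) × 0.05 × (1−0.95) = 0.000111375
P(defect | x) = 0.00024046875 / 0.000528703125 ≈ 0.455

0.455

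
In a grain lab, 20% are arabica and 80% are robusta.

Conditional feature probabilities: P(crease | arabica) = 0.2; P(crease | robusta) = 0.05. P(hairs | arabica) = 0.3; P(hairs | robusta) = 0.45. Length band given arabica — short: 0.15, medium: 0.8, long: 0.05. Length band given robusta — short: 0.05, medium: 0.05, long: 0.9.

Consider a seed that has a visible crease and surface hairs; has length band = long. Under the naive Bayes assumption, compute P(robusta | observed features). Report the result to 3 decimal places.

arabica: 0.2 × 0.2 × 0.3 × 0.05 = 0.0006
robusta: 0.8 × 0.05 × 0.45 × 0.9 = 0.0162
P(robusta | x) = 0.0162 / 0.0168 ≈ 0.964

0.964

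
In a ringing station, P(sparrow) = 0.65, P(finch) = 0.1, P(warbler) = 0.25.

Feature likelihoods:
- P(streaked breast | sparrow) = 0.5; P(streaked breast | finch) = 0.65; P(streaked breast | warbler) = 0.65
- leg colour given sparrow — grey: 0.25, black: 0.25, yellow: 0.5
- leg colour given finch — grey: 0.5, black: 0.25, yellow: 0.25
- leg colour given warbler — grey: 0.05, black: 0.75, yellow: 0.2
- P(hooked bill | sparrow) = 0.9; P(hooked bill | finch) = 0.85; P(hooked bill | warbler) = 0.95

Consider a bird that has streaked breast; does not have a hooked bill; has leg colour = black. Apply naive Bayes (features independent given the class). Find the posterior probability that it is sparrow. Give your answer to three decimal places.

0.488

sparrow: 0.65 × 0.5 × 0.25 × (1−0.9) = 0.008125
finch: 0.1 × 0.65 × 0.25 × (1−0.85) = 0.0024375
warbler: 0.25 × 0.65 × 0.75 × (1−0.95) = 0.00609375
P(sparrow | x) = 0.008125 / 0.01665625 ≈ 0.488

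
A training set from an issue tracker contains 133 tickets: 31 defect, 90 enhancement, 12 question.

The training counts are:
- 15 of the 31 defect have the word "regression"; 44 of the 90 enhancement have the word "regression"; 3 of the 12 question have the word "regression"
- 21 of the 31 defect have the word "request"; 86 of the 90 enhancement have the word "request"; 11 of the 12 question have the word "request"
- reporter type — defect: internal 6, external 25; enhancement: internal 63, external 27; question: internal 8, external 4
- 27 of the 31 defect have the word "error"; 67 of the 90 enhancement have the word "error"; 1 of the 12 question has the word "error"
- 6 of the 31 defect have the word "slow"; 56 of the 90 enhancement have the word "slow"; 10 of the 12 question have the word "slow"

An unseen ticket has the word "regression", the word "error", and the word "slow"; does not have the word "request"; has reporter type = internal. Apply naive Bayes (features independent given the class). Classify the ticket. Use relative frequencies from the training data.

enhancement

defect: (31/133) × (15/31) × (10/31) × (6/31) × (27/31) × (6/31) ≈ 0.00118702
enhancement: (90/133) × (44/90) × (4/90) × (63/90) × (67/90) × (56/90) ≈ 0.00476754
question: (12/133) × (3/12) × (1/12) × (8/12) × (1/12) × (10/12) ≈ 0.0000870231
Highest score → enhancement.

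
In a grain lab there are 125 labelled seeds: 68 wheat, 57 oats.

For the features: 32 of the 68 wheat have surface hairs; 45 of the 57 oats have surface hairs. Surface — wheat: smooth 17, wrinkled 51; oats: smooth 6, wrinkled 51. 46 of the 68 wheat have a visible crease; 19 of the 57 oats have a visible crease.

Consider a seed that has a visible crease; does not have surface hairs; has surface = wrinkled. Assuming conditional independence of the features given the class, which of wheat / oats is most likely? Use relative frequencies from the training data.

wheat: (68/125) × (36/68) × (51/68) × (46/68) ≈ 0.146118
oats: (57/125) × (12/57) × (51/57) × (19/57) ≈ 0.0286316
Highest score → wheat.

wheat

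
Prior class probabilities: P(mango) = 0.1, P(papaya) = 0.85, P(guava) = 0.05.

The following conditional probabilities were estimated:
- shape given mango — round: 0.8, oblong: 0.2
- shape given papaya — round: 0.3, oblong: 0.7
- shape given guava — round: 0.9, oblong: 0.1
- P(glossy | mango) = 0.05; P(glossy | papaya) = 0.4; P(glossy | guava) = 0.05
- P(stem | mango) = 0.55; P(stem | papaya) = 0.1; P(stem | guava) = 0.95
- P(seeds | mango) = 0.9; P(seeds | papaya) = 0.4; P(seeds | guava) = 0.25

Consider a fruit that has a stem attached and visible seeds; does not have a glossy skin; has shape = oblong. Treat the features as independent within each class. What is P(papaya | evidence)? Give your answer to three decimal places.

0.576

mango: 0.1 × 0.2 × (1−0.05) × 0.55 × 0.9 = 0.009405
papaya: 0.85 × 0.7 × (1−0.4) × 0.1 × 0.4 = 0.01428
guava: 0.05 × 0.1 × (1−0.05) × 0.95 × 0.25 = 0.001128125
P(papaya | x) = 0.01428 / 0.024813125 ≈ 0.576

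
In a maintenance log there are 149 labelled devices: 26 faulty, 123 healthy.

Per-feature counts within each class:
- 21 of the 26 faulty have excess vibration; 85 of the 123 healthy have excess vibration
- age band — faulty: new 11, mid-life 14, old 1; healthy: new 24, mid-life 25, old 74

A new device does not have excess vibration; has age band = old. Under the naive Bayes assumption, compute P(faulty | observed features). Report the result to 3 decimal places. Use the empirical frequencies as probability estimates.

0.008

faulty: (26/149) × (5/26) × (1/26) ≈ 0.00129066
healthy: (123/149) × (38/123) × (74/123) ≈ 0.153435
P(faulty | x) = 0.00129066 / 0.15472566 ≈ 0.008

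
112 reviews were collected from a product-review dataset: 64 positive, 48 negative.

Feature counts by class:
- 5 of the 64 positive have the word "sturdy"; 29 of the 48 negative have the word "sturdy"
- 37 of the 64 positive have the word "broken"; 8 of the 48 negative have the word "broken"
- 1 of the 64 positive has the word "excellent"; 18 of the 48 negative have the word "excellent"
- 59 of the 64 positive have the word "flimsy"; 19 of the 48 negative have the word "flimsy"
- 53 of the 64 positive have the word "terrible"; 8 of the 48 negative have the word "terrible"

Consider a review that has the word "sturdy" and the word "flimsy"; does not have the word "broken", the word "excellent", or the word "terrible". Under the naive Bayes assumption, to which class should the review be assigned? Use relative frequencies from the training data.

positive: (64/112) × (5/64) × (27/64) × (63/64) × (59/64) × (11/64) ≈ 0.00293752
negative: (48/112) × (29/48) × (40/48) × (30/48) × (19/48) × (40/48) ≈ 0.0444846
Highest score → negative.

negative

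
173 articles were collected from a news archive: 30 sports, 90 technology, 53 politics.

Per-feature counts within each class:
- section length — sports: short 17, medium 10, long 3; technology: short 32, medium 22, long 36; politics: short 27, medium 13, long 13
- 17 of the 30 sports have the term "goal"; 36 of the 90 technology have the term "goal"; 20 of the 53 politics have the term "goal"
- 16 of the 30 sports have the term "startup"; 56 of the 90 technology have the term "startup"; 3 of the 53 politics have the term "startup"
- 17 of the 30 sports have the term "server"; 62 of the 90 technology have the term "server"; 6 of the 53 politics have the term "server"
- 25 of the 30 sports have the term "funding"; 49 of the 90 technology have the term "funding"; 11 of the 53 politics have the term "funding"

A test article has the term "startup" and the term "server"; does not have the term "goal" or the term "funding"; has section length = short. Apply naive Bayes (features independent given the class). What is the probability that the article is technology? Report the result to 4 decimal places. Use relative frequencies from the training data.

0.8915

sports: (30/173) × (17/30) × (13/30) × (16/30) × (17/30) × (5/30) ≈ 0.00214487
technology: (90/173) × (32/90) × (54/90) × (56/90) × (62/90) × (41/90) ≈ 0.0216716
politics: (53/173) × (27/53) × (33/53) × (3/53) × (6/53) × (42/53) ≈ 0.000493458
P(technology | x) = 0.0216716 / 0.024309928 ≈ 0.8915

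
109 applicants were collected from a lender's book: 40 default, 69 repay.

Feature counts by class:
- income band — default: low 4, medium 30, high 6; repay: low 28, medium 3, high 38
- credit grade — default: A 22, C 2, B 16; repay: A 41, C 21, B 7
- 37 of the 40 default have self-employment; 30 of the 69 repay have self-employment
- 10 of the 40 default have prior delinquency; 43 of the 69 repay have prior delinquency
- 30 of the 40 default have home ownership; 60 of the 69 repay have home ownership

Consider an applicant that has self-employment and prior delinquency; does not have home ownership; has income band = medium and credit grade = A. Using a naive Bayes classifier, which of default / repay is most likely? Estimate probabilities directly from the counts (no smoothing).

default: (40/109) × (30/40) × (22/40) × (37/40) × (10/40) × (10/40) ≈ 0.00875143
repay: (69/109) × (3/69) × (41/69) × (30/69) × (43/69) × (9/69) ≈ 0.000577982
Highest score → default.

default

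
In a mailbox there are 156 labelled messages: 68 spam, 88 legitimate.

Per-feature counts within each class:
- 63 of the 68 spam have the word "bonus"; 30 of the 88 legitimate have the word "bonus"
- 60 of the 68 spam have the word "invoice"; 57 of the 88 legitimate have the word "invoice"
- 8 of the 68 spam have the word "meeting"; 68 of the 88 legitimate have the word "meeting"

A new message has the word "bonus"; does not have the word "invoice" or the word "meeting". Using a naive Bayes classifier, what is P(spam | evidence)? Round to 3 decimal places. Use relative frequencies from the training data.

spam: (68/156) × (63/68) × (8/68) × (60/68) ≈ 0.0419217
legitimate: (88/156) × (30/88) × (31/88) × (20/88) ≈ 0.0153965
P(spam | x) = 0.0419217 / 0.0573182 ≈ 0.731

0.731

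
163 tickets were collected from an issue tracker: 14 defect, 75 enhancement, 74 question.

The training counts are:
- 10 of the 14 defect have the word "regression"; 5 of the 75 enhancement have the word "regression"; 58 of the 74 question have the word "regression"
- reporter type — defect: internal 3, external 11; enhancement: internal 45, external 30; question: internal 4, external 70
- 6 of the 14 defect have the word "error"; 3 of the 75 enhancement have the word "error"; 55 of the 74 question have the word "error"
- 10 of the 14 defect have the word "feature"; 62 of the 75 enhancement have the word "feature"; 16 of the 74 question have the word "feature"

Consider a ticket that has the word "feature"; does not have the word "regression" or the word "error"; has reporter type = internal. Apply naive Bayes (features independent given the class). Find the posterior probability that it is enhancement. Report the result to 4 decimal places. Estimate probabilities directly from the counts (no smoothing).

defect: (14/163) × (4/14) × (3/14) × (8/14) × (10/14) ≈ 0.00214634
enhancement: (75/163) × (70/75) × (45/75) × (72/75) × (62/75) ≈ 0.204486
question: (74/163) × (16/74) × (4/74) × (19/74) × (16/74) ≈ 0.000294558
P(enhancement | x) = 0.204486 / 0.206926898 ≈ 0.9882

0.9882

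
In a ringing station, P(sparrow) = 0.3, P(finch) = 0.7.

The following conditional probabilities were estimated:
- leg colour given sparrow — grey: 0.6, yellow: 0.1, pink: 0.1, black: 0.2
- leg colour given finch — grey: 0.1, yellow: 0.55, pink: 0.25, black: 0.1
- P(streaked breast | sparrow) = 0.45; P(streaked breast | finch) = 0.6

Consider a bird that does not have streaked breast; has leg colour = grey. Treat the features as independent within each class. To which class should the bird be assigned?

sparrow: 0.3 × 0.6 × (1−0.45) = 0.099
finch: 0.7 × 0.1 × (1−0.6) = 0.028
Highest score → sparrow.

sparrow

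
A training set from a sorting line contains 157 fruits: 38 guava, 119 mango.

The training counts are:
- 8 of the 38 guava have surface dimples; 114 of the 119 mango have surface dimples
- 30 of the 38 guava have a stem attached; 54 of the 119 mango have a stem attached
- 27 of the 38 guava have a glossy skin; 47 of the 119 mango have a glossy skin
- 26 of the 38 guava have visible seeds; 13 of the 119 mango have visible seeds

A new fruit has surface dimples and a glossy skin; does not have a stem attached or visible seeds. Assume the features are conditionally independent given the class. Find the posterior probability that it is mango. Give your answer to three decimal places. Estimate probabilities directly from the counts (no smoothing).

guava: (38/157) × (8/38) × (8/38) × (27/38) × (12/38) ≈ 0.00240699
mango: (119/157) × (114/119) × (65/119) × (47/119) × (106/119) ≈ 0.139534
P(mango | x) = 0.139534 / 0.14194099 ≈ 0.983

0.983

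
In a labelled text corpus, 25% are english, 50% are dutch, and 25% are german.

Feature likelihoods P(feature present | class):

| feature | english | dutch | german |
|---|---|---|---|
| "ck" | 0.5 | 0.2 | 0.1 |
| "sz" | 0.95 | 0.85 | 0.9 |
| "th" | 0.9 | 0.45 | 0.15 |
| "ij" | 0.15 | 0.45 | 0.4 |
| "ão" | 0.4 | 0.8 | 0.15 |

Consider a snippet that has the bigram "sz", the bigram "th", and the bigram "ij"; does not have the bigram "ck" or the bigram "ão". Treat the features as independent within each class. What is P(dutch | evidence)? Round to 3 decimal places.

0.408

english: 0.25 × (1−0.5) × 0.95 × 0.9 × 0.15 × (1−0.4) = 0.00961875
dutch: 0.5 × (1−0.2) × 0.85 × 0.45 × 0.45 × (1−0.8) = 0.01377
german: 0.25 × (1−0.1) × 0.9 × 0.15 × 0.4 × (1−0.15) = 0.0103275
P(dutch | x) = 0.01377 / 0.03371625 ≈ 0.408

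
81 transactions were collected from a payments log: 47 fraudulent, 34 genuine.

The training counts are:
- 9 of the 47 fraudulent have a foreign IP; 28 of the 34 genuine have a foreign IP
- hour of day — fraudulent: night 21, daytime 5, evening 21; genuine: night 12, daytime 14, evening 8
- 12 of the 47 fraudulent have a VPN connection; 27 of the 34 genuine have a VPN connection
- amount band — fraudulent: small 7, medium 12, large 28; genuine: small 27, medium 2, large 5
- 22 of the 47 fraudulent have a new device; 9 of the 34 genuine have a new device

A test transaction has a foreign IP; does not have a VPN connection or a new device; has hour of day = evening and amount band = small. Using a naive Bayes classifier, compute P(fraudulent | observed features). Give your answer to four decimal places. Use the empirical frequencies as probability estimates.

0.2305

fraudulent: (47/81) × (9/47) × (21/47) × (35/47) × (7/47) × (25/47) ≈ 0.00292881
genuine: (34/81) × (28/34) × (8/34) × (7/34) × (27/34) × (25/34) ≈ 0.00977798
P(fraudulent | x) = 0.00292881 / 0.01270679 ≈ 0.2305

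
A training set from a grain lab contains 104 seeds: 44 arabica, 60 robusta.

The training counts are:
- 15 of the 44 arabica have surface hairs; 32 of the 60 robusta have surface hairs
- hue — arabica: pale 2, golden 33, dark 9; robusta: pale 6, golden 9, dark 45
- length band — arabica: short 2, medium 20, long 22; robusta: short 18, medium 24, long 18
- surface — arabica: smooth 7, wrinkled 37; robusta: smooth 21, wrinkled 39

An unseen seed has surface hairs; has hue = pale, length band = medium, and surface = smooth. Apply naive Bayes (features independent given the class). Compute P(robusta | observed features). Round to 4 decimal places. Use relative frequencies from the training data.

0.9009

arabica: (44/104) × (15/44) × (2/44) × (20/44) × (7/44) ≈ 0.000474087
robusta: (60/104) × (32/60) × (6/60) × (24/60) × (21/60) ≈ 0.00430769
P(robusta | x) = 0.00430769 / 0.004781777 ≈ 0.9009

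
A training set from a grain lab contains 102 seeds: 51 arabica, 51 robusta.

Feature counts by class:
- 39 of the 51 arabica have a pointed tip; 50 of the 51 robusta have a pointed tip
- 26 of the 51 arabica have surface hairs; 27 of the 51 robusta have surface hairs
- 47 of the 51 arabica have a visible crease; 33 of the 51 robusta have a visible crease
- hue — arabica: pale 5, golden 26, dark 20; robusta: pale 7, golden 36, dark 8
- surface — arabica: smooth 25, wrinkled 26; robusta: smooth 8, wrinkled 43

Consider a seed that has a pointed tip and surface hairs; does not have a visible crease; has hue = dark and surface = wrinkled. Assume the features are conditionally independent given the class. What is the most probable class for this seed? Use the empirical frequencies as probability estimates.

arabica: (51/102) × (39/51) × (26/51) × (4/51) × (20/51) × (26/51) ≈ 0.00305647
robusta: (51/102) × (50/51) × (27/51) × (18/51) × (8/51) × (43/51) ≈ 0.0121139
Highest score → robusta.

robusta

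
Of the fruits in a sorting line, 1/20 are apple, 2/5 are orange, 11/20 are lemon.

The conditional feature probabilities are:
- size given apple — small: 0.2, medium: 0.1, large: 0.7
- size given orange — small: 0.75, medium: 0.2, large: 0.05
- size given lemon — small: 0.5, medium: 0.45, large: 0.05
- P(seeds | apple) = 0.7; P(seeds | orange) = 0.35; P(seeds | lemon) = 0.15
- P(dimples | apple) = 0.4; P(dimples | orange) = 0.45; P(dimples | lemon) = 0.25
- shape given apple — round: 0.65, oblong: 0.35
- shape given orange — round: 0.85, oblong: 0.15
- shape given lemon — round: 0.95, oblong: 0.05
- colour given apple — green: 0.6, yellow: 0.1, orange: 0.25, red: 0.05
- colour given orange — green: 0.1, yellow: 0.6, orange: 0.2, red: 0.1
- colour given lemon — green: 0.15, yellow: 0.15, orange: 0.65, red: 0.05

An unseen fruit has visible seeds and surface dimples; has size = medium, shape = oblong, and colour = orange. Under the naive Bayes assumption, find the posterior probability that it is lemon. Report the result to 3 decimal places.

0.376

apple: 0.05 × 0.1 × 0.7 × 0.4 × 0.35 × 0.25 = 0.0001225
orange: 0.4 × 0.2 × 0.35 × 0.45 × 0.15 × 0.2 = 0.000378
lemon: 0.55 × 0.45 × 0.15 × 0.25 × 0.05 × 0.65 = 0.000301640625
P(lemon | x) = 0.000301640625 / 0.000802140625 ≈ 0.376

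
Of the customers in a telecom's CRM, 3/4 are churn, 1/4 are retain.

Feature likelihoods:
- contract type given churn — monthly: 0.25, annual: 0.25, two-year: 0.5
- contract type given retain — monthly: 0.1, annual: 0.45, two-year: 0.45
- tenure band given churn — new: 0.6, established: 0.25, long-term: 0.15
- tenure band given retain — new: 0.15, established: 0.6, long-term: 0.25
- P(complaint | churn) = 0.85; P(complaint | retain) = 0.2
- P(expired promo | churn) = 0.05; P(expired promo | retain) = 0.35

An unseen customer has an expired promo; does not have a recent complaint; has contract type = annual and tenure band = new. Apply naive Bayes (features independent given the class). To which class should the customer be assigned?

churn: 0.75 × 0.25 × 0.6 × (1−0.85) × 0.05 = 0.00084375
retain: 0.25 × 0.45 × 0.15 × (1−0.2) × 0.35 = 0.004725
Highest score → retain.

retain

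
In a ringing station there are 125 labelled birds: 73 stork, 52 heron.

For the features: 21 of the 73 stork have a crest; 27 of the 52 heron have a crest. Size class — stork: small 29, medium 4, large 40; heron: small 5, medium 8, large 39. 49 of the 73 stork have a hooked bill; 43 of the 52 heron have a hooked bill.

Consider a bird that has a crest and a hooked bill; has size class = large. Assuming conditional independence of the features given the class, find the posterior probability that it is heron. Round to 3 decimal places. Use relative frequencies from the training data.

stork: (73/125) × (21/73) × (40/73) × (49/73) ≈ 0.0617902
heron: (52/125) × (27/52) × (39/52) × (43/52) ≈ 0.133962
P(heron | x) = 0.133962 / 0.1957522 ≈ 0.684

0.684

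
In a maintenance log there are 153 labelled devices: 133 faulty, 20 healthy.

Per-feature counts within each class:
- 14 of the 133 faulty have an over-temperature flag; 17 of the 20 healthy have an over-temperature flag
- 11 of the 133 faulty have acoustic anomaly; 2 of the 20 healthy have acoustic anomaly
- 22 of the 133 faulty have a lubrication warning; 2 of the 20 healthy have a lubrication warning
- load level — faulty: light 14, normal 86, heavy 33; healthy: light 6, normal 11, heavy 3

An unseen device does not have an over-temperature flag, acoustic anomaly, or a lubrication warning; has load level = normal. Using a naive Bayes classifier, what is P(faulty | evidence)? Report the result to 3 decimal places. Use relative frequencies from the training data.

faulty: (133/153) × (119/133) × (122/133) × (111/133) × (86/133) ≈ 0.385019
healthy: (20/153) × (3/20) × (18/20) × (18/20) × (11/20) ≈ 0.00873529
P(faulty | x) = 0.385019 / 0.39375429 ≈ 0.978

0.978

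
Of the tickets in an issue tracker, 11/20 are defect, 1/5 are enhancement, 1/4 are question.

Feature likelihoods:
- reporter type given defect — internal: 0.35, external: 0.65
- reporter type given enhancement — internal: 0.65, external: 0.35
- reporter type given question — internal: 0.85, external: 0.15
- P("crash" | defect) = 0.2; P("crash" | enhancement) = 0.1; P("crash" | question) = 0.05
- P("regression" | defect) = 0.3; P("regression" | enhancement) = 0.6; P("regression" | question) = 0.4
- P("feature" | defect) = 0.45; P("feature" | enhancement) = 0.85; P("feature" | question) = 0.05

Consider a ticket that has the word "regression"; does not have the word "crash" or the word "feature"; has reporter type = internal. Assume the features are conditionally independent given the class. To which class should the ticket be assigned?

question

defect: 0.55 × 0.35 × (1−0.2) × 0.3 × (1−0.45) = 0.02541
enhancement: 0.2 × 0.65 × (1−0.1) × 0.6 × (1−0.85) = 0.01053
question: 0.25 × 0.85 × (1−0.05) × 0.4 × (1−0.05) = 0.0767125
Highest score → question.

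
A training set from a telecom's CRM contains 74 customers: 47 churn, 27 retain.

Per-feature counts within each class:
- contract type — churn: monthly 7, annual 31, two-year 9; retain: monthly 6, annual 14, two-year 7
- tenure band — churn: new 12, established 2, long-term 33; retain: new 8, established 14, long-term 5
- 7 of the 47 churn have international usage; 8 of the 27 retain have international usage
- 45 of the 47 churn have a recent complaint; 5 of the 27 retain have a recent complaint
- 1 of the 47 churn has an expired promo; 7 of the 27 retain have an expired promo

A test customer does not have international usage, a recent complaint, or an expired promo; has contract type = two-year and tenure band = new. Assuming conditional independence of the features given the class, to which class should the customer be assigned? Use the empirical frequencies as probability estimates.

churn: (47/74) × (9/47) × (12/47) × (40/47) × (2/47) × (46/47) ≈ 0.00110065
retain: (27/74) × (7/27) × (8/27) × (19/27) × (22/27) × (20/27) ≈ 0.0119044
Highest score → retain.

retain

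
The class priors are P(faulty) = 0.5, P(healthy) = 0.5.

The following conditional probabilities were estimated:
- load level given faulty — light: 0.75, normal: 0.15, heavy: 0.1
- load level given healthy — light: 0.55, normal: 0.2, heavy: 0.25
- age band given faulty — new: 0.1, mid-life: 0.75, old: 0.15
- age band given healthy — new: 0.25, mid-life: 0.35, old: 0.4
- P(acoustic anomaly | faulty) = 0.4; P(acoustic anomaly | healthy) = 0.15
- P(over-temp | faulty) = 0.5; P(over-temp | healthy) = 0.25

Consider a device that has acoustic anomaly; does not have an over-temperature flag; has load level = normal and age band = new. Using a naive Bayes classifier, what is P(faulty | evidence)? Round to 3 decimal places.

0.348

faulty: 0.5 × 0.15 × 0.1 × 0.4 × (1−0.5) = 0.0015
healthy: 0.5 × 0.2 × 0.25 × 0.15 × (1−0.25) = 0.0028125
P(faulty | x) = 0.0015 / 0.0043125 ≈ 0.348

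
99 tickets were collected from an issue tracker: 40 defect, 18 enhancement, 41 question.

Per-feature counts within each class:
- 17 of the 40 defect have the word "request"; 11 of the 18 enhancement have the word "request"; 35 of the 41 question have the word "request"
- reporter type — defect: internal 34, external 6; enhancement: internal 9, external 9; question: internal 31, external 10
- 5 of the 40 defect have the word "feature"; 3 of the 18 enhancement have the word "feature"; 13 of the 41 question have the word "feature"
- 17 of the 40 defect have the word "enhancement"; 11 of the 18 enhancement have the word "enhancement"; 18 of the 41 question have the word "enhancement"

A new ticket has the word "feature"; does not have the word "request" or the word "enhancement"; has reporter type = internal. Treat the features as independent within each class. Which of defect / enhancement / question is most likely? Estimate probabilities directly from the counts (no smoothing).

defect: (40/99) × (23/40) × (34/40) × (5/40) × (23/40) ≈ 0.0141935
enhancement: (18/99) × (7/18) × (9/18) × (3/18) × (7/18) ≈ 0.00229143
question: (41/99) × (6/41) × (31/41) × (13/41) × (23/41) ≈ 0.00815075
Highest score → defect.

defect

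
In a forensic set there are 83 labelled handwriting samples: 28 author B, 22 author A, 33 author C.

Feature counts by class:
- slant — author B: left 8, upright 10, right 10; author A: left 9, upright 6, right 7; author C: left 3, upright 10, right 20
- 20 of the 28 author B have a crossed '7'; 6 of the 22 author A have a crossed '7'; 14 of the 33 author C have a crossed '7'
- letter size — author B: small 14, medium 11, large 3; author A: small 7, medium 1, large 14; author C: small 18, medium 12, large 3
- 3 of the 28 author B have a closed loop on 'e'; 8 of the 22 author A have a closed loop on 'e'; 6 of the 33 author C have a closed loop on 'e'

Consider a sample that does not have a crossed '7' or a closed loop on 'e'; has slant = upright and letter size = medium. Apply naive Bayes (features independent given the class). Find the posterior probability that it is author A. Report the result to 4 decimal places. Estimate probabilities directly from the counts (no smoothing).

0.0444

author B: (28/83) × (10/28) × (8/28) × (11/28) × (25/28) ≈ 0.0120745
author A: (22/83) × (6/22) × (16/22) × (1/22) × (14/22) ≈ 0.00152073
author C: (33/83) × (10/33) × (19/33) × (12/33) × (27/33) ≈ 0.0206385
P(author A | x) = 0.00152073 / 0.03423373 ≈ 0.0444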